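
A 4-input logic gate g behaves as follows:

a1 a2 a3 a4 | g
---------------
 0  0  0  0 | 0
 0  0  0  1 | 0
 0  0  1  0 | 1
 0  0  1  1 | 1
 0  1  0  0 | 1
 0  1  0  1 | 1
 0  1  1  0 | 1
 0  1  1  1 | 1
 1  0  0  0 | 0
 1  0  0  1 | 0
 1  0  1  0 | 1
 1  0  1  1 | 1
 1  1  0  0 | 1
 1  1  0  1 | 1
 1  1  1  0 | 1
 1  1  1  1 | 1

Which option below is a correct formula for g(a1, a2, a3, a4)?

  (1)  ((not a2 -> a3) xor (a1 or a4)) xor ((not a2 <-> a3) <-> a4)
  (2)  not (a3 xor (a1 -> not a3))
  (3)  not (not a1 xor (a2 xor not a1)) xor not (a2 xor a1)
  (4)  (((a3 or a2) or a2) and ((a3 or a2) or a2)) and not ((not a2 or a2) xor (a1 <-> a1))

(1): at (0,0,0,0) it gives 1, but g = 0 — eliminated.
(2): at (0,1,0,0) it gives 0, but g = 1 — eliminated.
(3): at (0,0,1,0) it gives 0, but g = 1 — eliminated.
That leaves (4). Evaluating it on every row reproduces the table of g exactly.

4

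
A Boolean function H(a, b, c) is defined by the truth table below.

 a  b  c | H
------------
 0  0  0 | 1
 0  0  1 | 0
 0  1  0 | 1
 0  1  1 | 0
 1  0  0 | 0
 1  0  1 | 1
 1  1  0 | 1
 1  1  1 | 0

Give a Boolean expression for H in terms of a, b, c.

H(a, b, c) = ((((a' · b') · c') + ((a' · b) · c')) + ((a · b') · c)) + ((a · b) · c')

The 1-rows are (0,0,0), (0,1,0), (1,0,1), (1,1,0). Each contributes one minterm — ¬a·¬b·¬c; ¬a·b·¬c; a·¬b·c; a·b·¬c — and their disjunction is a sum-of-products form of H.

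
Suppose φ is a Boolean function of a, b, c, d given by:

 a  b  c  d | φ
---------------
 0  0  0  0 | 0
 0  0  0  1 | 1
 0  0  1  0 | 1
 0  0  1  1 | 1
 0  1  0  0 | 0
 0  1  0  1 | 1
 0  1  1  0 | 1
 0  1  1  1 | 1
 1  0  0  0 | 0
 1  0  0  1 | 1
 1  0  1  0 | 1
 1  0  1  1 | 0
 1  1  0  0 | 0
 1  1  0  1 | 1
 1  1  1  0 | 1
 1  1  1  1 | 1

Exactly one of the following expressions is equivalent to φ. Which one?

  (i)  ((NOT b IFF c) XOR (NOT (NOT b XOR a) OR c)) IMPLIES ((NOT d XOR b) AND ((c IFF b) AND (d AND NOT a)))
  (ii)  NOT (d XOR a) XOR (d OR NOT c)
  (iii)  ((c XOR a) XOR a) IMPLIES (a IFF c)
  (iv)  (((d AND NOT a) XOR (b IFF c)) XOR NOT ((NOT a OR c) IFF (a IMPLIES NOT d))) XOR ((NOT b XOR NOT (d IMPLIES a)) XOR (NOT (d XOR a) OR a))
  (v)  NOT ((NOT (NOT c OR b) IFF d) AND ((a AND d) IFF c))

(i): at (0,0,0,0) it gives 1, but φ = 0 — eliminated.
(ii): at (1,0,0,0) it gives 1, but φ = 0 — eliminated.
(iii): at (0,0,0,0) it gives 1, but φ = 0 — eliminated.
(iv): at (0,0,0,0) it gives 1, but φ = 0 — eliminated.
Only (v) survives; checking it on all 16 rows confirms it matches φ.

v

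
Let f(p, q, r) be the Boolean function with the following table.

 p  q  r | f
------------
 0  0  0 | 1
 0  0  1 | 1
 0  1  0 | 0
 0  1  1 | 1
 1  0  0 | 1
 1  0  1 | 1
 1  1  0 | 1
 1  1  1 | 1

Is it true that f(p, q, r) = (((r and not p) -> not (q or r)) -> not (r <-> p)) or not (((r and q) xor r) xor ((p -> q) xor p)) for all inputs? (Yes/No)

Evaluate (((r and not p) -> not (q or r)) -> not (r <-> p)) or not (((r and q) xor r) xor ((p -> q) xor p)) on each row and compare to f:
  p=0, q=0, r=0: formula gives 0, but f = 1 ✗
Row (0,0,0) is a counterexample, so the formula is not equivalent to f.

No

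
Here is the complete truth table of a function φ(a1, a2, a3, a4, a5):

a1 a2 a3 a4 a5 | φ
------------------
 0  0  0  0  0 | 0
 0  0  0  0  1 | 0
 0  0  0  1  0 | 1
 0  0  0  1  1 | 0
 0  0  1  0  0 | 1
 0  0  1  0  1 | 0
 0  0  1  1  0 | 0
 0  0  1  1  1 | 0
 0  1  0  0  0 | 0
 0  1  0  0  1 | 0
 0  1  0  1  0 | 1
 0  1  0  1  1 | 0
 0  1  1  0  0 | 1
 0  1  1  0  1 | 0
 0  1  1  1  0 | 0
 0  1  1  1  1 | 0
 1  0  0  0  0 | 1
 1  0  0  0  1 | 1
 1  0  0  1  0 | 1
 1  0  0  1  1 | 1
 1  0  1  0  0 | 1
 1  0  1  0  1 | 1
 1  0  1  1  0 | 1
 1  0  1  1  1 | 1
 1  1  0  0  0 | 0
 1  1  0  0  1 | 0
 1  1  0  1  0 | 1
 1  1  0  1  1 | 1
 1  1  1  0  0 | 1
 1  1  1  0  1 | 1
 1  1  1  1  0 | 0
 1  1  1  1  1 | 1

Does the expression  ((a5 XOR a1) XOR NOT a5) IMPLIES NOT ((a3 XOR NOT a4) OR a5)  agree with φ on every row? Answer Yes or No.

Test each input against both φ and the formula:
  a1=0, a2=0, a3=0, a4=0, a5=0: formula gives 0, φ = 0 ✓
  a1=0, a2=0, a3=0, a4=0, a5=1: formula gives 0, φ = 0 ✓
  a1=0, a2=0, a3=0, a4=1, a5=0: formula gives 1, φ = 1 ✓
  a1=0, a2=0, a3=0, a4=1, a5=1: formula gives 0, φ = 0 ✓
  …
  a1=1, a2=1, a3=0, a4=0, a5=0: formula gives 1, but φ = 0 ✗
Since they disagree at (1,1,0,0,0), the expression is not a correct formula for φ.

No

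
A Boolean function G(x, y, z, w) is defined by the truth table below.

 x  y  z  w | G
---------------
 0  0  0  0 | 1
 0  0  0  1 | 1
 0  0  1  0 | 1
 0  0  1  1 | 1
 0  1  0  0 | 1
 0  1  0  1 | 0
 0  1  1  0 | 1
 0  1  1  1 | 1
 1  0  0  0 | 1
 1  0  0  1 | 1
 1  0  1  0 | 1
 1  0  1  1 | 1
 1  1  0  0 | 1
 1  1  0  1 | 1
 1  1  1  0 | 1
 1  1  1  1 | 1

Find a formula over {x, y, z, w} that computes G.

G(x, y, z, w) = ¬(((¬x ∧ y) ∧ ¬z) ∧ w)

G is 0 on exactly one input, (0,1,0,1), whose minterm is ¬x·y·¬z·w. So G is the negation of that single conjunction.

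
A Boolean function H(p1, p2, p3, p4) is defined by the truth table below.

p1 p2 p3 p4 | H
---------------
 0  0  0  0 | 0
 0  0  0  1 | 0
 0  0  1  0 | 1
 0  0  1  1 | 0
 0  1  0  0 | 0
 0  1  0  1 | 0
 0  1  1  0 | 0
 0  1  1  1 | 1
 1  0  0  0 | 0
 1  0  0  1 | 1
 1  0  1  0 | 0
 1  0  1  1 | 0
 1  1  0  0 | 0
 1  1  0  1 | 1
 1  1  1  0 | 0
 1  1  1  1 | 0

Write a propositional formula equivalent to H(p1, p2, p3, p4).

Collect the rows where H=1 — (0,0,1,0), (0,1,1,1), (1,0,0,1), (1,1,0,1) — and write one minterm per row: ¬p1·¬p2·p3·¬p4, ¬p1·p2·p3·p4, p1·¬p2·¬p3·p4, p1·p2·¬p3·p4. Their union (logical OR) reproduces the table exactly.

H(p1, p2, p3, p4) = (((((p1' · p2') · p3) · p4') + (((p1' · p2) · p3) · p4)) + (((p1 · p2') · p3') · p4)) + (((p1 · p2) · p3') · p4)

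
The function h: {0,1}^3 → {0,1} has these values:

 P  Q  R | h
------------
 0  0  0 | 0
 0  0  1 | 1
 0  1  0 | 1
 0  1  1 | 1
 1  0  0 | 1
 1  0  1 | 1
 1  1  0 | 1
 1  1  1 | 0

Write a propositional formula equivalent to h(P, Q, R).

h(P, Q, R) = NOT (((NOT P AND NOT Q) AND NOT R) OR ((P AND Q) AND R))

The 0-rows are (0,0,0), (1,1,1). Take each as a conjunction (¬P·¬Q·¬R, P·Q·R), form their disjunction, and complement — that gives a formula that is 1 everywhere h is.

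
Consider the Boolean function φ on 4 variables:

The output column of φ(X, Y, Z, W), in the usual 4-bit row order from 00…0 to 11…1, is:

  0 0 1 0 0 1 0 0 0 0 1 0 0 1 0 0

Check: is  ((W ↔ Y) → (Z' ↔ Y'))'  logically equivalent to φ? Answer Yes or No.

Yes

Evaluate ((W ↔ Y) → (Z' ↔ Y'))' on each row and compare to φ:
  X=0, Y=0, Z=0, W=0: formula gives 0, φ = 0 ✓
  X=0, Y=0, Z=0, W=1: formula gives 0, φ = 0 ✓
  X=0, Y=0, Z=1, W=0: formula gives 1, φ = 1 ✓
  X=0, Y=0, Z=1, W=1: formula gives 0, φ = 0 ✓
  … (the remaining 12 rows also agree.)
No disagreement on any input; they are logically equivalent.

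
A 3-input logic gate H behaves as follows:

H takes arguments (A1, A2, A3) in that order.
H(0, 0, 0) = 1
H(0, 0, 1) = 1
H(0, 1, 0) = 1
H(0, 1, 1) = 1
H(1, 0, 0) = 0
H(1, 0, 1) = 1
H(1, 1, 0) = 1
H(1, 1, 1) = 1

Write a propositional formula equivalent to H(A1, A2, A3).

H(A1, A2, A3) = ((A1 · A2') · A3')'

Only row (1,0,0) gives 0. So H is 1 everywhere except there — the complement of the minterm A1·¬A2·¬A3.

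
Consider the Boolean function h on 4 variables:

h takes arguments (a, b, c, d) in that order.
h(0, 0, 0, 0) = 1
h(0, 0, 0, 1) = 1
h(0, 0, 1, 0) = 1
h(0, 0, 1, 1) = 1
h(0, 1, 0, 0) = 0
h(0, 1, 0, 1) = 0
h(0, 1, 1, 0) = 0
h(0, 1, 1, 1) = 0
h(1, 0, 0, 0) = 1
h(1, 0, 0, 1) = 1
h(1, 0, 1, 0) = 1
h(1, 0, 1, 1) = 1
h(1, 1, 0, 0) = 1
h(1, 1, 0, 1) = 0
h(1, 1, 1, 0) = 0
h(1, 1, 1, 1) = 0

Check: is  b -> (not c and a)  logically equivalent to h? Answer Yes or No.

Check the formula against h row by row:
  a=0, b=0, c=0, d=0: formula gives 1, h = 1 ✓
  a=0, b=0, c=0, d=1: formula gives 1, h = 1 ✓
  a=0, b=0, c=1, d=0: formula gives 1, h = 1 ✓
  a=0, b=0, c=1, d=1: formula gives 1, h = 1 ✓
  …
  a=1, b=1, c=0, d=1: formula gives 1, but h = 0 ✗
Row (1,1,0,1) is a counterexample, so the formula is not equivalent to h.

No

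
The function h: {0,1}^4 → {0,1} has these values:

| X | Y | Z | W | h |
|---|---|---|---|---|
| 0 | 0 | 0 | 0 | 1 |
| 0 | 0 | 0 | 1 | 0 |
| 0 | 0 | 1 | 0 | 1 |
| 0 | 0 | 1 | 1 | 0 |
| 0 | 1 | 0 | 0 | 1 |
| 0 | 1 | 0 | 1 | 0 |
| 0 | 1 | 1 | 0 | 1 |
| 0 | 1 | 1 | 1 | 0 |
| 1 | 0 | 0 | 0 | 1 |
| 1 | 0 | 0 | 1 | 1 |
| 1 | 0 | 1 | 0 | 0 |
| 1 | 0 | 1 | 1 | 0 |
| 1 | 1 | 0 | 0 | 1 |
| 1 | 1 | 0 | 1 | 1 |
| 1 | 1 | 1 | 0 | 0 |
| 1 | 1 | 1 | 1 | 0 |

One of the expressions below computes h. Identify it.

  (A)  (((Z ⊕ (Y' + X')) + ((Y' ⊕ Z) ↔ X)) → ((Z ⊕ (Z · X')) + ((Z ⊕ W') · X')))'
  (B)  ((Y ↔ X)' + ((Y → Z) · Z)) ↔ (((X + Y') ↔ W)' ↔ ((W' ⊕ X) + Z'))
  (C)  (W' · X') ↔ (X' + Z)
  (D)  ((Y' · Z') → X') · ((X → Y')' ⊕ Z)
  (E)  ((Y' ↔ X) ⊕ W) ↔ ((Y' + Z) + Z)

(A): at (0,0,0,0) it gives 0, but h = 1 — eliminated.
(B): at (0,0,0,0) it gives 0, but h = 1 — eliminated.
(D): at (0,0,0,0) it gives 0, but h = 1 — eliminated.
(E): at (0,0,0,0) it gives 0, but h = 1 — eliminated.
That leaves (C). Evaluating it on every row reproduces the table of h exactly.

C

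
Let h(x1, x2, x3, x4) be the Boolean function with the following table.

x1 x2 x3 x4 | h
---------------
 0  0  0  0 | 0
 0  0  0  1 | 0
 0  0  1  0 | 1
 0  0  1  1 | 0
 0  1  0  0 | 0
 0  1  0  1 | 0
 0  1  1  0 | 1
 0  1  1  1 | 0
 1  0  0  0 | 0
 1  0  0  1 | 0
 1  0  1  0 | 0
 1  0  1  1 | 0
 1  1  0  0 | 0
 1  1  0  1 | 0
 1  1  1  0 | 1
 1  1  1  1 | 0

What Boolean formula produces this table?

Collect the rows where h=1 — (0,0,1,0), (0,1,1,0), (1,1,1,0) — and write one minterm per row: ¬x1·¬x2·x3·¬x4, ¬x1·x2·x3·¬x4, x1·x2·x3·¬x4. Their union (logical OR) reproduces the table exactly.

h(x1, x2, x3, x4) = ((((¬x1 ∧ ¬x2) ∧ x3) ∧ ¬x4) ∨ (((¬x1 ∧ x2) ∧ x3) ∧ ¬x4)) ∨ (((x1 ∧ x2) ∧ x3) ∧ ¬x4)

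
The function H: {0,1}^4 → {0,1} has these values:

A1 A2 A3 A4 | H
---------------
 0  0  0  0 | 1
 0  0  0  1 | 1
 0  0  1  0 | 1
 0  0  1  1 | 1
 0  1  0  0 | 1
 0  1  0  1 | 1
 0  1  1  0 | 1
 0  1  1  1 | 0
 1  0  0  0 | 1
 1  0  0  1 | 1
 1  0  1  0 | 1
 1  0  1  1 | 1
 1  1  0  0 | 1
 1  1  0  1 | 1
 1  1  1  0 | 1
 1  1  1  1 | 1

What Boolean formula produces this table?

H(A1, A2, A3, A4) = (((A1' · A2) · A3) · A4)'

Only row (0,1,1,1) gives 0. So H is 1 everywhere except there — the complement of the minterm ¬A1·A2·A3·A4.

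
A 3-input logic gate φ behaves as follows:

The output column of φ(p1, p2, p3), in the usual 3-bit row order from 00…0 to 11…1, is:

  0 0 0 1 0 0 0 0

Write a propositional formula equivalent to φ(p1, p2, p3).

φ is 1 on exactly one input, (0,1,1), whose minterm is ¬p1·p2·p3. So φ is just that conjunction.

φ(p1, p2, p3) = (~p1 & p2) & p3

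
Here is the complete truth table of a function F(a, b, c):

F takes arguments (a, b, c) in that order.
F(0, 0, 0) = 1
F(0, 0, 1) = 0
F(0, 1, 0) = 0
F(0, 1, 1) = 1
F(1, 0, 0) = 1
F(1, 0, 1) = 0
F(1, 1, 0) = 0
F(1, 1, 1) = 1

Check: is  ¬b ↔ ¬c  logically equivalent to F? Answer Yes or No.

Test each input against both F and the formula:
  a=0, b=0, c=0: formula gives 1, F = 1 ✓
  a=0, b=0, c=1: formula gives 0, F = 0 ✓
  a=0, b=1, c=0: formula gives 0, F = 0 ✓
  a=0, b=1, c=1: formula gives 1, F = 1 ✓
  a=1, b=0, c=0: formula gives 1, F = 1 ✓
  …and likewise for the remaining 3 rows.
All 8 rows match — the expression computes F exactly.

Yes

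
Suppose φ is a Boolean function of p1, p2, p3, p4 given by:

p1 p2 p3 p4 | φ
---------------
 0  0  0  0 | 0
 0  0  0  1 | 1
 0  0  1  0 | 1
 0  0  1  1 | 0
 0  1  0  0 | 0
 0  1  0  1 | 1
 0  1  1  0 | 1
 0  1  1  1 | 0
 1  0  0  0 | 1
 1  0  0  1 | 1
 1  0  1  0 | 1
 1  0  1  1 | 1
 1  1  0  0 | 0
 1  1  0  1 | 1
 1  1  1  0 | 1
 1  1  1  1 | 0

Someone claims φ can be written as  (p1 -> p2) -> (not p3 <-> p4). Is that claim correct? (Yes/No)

Evaluate (p1 -> p2) -> (not p3 <-> p4) on each row and compare to φ:
  p1=0, p2=0, p3=0, p4=0: formula gives 0, φ = 0 ✓
  p1=0, p2=0, p3=0, p4=1: formula gives 1, φ = 1 ✓
  p1=0, p2=0, p3=1, p4=0: formula gives 1, φ = 1 ✓
  p1=0, p2=0, p3=1, p4=1: formula gives 0, φ = 0 ✓
  …and likewise for the remaining 12 rows.
Every row agrees, so the formula is equivalent.

Yes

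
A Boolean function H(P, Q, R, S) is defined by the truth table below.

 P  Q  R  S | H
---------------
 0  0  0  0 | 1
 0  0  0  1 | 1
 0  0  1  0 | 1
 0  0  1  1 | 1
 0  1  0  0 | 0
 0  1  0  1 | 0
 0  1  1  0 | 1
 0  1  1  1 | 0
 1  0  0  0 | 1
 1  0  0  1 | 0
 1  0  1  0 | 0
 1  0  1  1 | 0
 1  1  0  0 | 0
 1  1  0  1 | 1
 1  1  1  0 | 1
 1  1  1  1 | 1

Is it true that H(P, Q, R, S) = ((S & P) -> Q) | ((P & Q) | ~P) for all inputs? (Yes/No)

Evaluate ((S & P) -> Q) | ((P & Q) | ~P) on each row and compare to H:
  P=0, Q=0, R=0, S=0: formula gives 1, H = 1 ✓
  P=0, Q=0, R=0, S=1: formula gives 1, H = 1 ✓
  P=0, Q=0, R=1, S=0: formula gives 1, H = 1 ✓
  P=0, Q=0, R=1, S=1: formula gives 1, H = 1 ✓
  P=0, Q=1, R=0, S=0: formula gives 1, but H = 0 ✗
Since they disagree at (0,1,0,0), the expression is not a correct formula for H.

No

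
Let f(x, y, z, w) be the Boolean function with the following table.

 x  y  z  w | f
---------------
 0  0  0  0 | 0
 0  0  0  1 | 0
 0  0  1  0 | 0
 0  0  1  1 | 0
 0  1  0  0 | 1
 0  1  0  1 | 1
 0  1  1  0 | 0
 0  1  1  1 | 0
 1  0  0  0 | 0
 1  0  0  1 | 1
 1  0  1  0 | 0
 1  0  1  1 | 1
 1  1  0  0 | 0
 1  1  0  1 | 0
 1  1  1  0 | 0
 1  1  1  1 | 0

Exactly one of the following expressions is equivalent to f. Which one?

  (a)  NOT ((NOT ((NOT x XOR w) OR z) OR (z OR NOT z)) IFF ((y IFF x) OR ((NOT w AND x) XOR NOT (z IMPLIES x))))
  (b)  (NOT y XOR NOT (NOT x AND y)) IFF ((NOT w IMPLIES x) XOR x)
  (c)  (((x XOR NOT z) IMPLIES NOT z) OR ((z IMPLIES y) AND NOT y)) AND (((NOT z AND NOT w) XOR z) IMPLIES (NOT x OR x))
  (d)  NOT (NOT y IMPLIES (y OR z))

(b) disagrees with f on (0,0,0,0) (formula → 1, table → 0); rule it out.
(c) disagrees with f on (0,0,0,0) (formula → 1, table → 0); rule it out.
(d) disagrees with f on (0,0,0,0) (formula → 1, table → 0); rule it out.
That leaves (a). Evaluating it on every row reproduces the table of f exactly.

a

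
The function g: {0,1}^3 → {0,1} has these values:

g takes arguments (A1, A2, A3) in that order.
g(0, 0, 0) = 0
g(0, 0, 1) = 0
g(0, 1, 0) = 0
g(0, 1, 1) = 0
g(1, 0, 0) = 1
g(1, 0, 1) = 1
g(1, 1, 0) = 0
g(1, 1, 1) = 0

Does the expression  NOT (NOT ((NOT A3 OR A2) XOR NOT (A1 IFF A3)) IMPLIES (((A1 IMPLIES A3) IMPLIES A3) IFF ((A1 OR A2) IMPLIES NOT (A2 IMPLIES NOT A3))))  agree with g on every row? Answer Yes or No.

Test each input against both g and the formula:
  A1=0, A2=0, A3=0: formula gives 0, g = 0 ✓
  A1=0, A2=0, A3=1: formula gives 0, g = 0 ✓
  A1=0, A2=1, A3=0: formula gives 0, g = 0 ✓
  A1=0, A2=1, A3=1: formula gives 0, g = 0 ✓
  A1=1, A2=0, A3=0: formula gives 1, g = 1 ✓
  …
  A1=1, A2=1, A3=0: formula gives 1, but g = 0 ✗
A single disagreement suffices: at (1,1,0) they differ, so the formula does not compute g.

No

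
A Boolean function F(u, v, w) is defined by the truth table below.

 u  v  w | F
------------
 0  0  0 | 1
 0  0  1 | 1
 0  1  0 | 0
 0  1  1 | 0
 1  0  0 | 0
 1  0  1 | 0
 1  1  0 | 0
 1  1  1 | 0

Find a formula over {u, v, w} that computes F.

The 1-rows are (0,0,0), (0,0,1). Each contributes one minterm — ¬u·¬v·¬w; ¬u·¬v·w — and their disjunction is a sum-of-products form of F.

F(u, v, w) = ((~u & ~v) & ~w) | ((~u & ~v) & w)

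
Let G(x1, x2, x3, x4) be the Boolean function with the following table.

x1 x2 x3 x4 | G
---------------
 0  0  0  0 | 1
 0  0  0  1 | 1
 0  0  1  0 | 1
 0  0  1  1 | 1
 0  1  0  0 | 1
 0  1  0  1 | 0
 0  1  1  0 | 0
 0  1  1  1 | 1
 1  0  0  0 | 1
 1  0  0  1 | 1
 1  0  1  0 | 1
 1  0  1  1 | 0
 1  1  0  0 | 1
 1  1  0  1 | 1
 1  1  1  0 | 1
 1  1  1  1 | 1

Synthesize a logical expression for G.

G(x1, x2, x3, x4) = ¬(((((¬x1 ∧ x2) ∧ ¬x3) ∧ x4) ∨ (((¬x1 ∧ x2) ∧ x3) ∧ ¬x4)) ∨ (((x1 ∧ ¬x2) ∧ x3) ∧ x4))

The 0-rows are (0,1,0,1), (0,1,1,0), (1,0,1,1). Take each as a conjunction (¬x1·x2·¬x3·x4, ¬x1·x2·x3·¬x4, x1·¬x2·x3·x4), form their disjunction, and complement — that gives a formula that is 1 everywhere G is.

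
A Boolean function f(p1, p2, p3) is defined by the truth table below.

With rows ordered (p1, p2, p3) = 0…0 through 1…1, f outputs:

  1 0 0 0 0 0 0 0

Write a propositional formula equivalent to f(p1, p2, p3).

The output is 1 only when every input is 0 — NOR of all inputs.

f(p1, p2, p3) = not ((p1 or p2) or p3)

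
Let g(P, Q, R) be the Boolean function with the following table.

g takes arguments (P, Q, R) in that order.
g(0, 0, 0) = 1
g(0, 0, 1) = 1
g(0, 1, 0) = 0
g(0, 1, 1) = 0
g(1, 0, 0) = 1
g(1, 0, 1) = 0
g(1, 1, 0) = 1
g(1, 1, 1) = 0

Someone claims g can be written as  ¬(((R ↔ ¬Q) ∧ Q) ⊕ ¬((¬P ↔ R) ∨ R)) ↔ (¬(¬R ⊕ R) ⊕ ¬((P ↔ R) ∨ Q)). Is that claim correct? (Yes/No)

Yes

Check the formula against g row by row:
  P=0, Q=0, R=0: formula gives 1, g = 1 ✓
  P=0, Q=0, R=1: formula gives 1, g = 1 ✓
  P=0, Q=1, R=0: formula gives 0, g = 0 ✓
  P=0, Q=1, R=1: formula gives 0, g = 0 ✓
  P=1, Q=0, R=0: formula gives 1, g = 1 ✓
  …and likewise for the remaining 3 rows.
All 8 rows match — the expression computes g exactly.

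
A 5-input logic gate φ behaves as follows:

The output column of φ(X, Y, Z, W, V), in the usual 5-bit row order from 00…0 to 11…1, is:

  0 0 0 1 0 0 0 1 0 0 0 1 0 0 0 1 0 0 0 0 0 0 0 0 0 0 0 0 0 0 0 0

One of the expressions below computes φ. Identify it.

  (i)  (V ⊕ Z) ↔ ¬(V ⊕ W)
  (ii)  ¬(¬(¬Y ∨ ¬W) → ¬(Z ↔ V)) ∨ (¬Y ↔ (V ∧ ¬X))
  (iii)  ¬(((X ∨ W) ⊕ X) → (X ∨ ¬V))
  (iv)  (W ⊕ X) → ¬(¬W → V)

(i) fails at (0,0,0,1,0): the formula yields 1, φ is 0.
(ii) fails at (0,0,0,0,1): the formula yields 1, φ is 0.
(iv) fails at (0,0,0,0,0): the formula yields 1, φ is 0.
That leaves (iii). Evaluating it on every row reproduces the table of φ exactly.

iii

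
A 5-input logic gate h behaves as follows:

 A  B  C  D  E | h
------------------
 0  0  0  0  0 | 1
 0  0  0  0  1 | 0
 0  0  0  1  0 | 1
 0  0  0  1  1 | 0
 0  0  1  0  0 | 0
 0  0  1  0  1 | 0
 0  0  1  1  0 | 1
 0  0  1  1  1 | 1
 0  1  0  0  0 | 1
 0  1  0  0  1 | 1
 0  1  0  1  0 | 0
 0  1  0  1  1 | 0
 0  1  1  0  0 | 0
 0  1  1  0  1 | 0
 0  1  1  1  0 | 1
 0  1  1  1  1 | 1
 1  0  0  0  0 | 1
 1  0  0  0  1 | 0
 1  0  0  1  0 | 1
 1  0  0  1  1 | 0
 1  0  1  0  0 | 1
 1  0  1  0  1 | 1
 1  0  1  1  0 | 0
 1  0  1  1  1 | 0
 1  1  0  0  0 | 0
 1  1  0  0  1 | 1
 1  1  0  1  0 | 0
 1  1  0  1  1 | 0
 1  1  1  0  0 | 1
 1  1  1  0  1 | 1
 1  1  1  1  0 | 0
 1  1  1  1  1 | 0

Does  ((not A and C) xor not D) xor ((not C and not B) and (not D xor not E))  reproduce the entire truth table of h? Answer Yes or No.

No

Test each input against both h and the formula:
  A=0, B=0, C=0, D=0, E=0: formula gives 1, h = 1 ✓
  A=0, B=0, C=0, D=0, E=1: formula gives 0, h = 0 ✓
  A=0, B=0, C=0, D=1, E=0: formula gives 1, h = 1 ✓
  A=0, B=0, C=0, D=1, E=1: formula gives 0, h = 0 ✓
  …
  A=1, B=1, C=0, D=0, E=0: formula gives 1, but h = 0 ✗
Since they disagree at (1,1,0,0,0), the expression is not a correct formula for h.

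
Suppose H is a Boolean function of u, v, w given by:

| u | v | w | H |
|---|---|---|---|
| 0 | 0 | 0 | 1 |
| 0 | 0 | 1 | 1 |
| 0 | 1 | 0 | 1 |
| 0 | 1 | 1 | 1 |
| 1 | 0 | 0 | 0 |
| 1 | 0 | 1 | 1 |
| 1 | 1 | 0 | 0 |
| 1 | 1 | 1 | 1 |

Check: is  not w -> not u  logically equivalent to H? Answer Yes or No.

Yes

Evaluate not w -> not u on each row and compare to H:
  u=0, v=0, w=0: formula gives 1, H = 1 ✓
  u=0, v=0, w=1: formula gives 1, H = 1 ✓
  u=0, v=1, w=0: formula gives 1, H = 1 ✓
  u=0, v=1, w=1: formula gives 1, H = 1 ✓
  u=1, v=0, w=0: formula gives 0, H = 0 ✓
  … (the remaining 3 rows also agree.)
All 8 rows match — the expression computes H exactly.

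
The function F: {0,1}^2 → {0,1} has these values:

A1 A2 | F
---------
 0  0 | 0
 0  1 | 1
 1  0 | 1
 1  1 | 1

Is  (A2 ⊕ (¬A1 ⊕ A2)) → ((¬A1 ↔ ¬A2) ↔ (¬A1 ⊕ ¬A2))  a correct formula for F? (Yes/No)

No

Evaluate (A2 ⊕ (¬A1 ⊕ A2)) → ((¬A1 ↔ ¬A2) ↔ (¬A1 ⊕ ¬A2)) on each row and compare to F:
  A1=0, A2=0: formula gives 0, F = 0 ✓
  A1=0, A2=1: formula gives 0, but F = 1 ✗
Since they disagree at (0,1), the expression is not a correct formula for F.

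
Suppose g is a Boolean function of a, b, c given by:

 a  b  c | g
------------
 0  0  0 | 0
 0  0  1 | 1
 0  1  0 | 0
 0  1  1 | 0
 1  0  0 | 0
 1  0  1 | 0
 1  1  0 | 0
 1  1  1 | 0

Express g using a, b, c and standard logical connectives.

g(a, b, c) = (NOT a AND NOT b) AND c

g is 1 on exactly one input, (0,0,1), whose minterm is ¬a·¬b·c. So g is just that conjunction.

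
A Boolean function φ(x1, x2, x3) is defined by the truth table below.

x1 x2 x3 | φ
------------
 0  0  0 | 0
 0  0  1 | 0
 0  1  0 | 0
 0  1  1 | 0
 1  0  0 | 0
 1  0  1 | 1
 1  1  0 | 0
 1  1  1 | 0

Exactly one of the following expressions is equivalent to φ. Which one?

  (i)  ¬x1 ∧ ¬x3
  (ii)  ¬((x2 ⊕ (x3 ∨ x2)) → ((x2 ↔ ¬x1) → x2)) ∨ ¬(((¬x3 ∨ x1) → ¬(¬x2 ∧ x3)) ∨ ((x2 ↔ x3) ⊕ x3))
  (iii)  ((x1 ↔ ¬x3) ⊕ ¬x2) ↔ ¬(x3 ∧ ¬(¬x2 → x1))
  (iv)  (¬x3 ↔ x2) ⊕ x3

(i): at (0,0,0) it gives 1, but φ = 0 — eliminated.
(iii): at (0,0,0) it gives 1, but φ = 0 — eliminated.
(iv): at (0,1,0) it gives 1, but φ = 0 — eliminated.
That leaves (ii). Evaluating it on every row reproduces the table of φ exactly.

ii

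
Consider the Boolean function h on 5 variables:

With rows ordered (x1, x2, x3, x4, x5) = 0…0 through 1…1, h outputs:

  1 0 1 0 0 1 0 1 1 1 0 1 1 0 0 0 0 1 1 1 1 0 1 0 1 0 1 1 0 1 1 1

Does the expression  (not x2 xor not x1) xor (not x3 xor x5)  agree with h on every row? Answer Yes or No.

No

Check the formula against h row by row:
  x1=0, x2=0, x3=0, x4=0, x5=0: formula gives 1, h = 1 ✓
  x1=0, x2=0, x3=0, x4=0, x5=1: formula gives 0, h = 0 ✓
  x1=0, x2=0, x3=0, x4=1, x5=0: formula gives 1, h = 1 ✓
  x1=0, x2=0, x3=0, x4=1, x5=1: formula gives 0, h = 0 ✓
  …
  x1=0, x2=1, x3=0, x4=0, x5=0: formula gives 0, but h = 1 ✗
A single disagreement suffices: at (0,1,0,0,0) they differ, so the formula does not compute h.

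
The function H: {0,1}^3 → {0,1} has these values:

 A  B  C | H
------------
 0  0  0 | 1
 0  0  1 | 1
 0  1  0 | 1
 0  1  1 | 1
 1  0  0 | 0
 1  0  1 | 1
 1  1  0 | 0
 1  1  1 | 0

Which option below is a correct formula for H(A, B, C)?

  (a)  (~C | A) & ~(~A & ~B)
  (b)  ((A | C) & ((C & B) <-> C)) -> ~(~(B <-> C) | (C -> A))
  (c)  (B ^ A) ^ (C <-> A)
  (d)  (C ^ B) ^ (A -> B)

b

(a): at (0,0,0) it gives 0, but H = 1 — eliminated.
(c): at (0,0,1) it gives 0, but H = 1 — eliminated.
(d): at (0,0,1) it gives 0, but H = 1 — eliminated.
Only (b) survives; checking it on all 8 rows confirms it matches H.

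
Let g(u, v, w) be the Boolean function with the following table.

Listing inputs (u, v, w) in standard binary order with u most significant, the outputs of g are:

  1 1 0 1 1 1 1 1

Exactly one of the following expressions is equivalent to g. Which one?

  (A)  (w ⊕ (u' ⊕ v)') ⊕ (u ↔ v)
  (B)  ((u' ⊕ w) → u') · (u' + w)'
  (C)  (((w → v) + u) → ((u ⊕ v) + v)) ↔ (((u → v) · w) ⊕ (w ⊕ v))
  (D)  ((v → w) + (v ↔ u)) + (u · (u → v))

(A) fails at (0,0,1): the formula yields 0, g is 1.
(B) fails at (0,0,0): the formula yields 0, g is 1.
(C) fails at (0,0,1): the formula yields 0, g is 1.
That leaves (D). Evaluating it on every row reproduces the table of g exactly.

D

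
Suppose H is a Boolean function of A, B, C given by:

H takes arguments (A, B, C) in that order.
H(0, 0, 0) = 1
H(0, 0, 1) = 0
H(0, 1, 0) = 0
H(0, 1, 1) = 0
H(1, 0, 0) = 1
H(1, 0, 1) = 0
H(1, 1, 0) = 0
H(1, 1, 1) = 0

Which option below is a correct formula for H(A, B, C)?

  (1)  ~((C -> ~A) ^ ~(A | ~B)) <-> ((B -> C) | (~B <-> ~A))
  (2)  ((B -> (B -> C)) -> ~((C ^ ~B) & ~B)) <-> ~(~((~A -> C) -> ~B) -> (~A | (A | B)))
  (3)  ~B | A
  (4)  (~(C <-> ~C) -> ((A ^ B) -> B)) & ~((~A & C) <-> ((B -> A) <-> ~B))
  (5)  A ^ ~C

(1) disagrees with H on (0,0,0) (formula → 0, table → 1); rule it out.
(3) disagrees with H on (0,0,1) (formula → 1, table → 0); rule it out.
(4) disagrees with H on (0,1,0) (formula → 1, table → 0); rule it out.
(5) disagrees with H on (0,1,0) (formula → 1, table → 0); rule it out.
Only (2) survives; checking it on all 8 rows confirms it matches H.

2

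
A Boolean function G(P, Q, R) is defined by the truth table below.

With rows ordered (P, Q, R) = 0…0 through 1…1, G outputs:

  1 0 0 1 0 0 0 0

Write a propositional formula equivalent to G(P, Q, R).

Collect the rows where G=1 — (0,0,0), (0,1,1) — and write one minterm per row: ¬P·¬Q·¬R, ¬P·Q·R. Their union (logical OR) reproduces the table exactly.

G(P, Q, R) = ((¬P ∧ ¬Q) ∧ ¬R) ∨ ((¬P ∧ Q) ∧ R)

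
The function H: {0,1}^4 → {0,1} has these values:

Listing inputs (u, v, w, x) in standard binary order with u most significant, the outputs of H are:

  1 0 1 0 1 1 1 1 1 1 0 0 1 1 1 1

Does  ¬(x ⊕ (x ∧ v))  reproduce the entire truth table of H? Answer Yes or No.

Test each input against both H and the formula:
  u=0, v=0, w=0, x=0: formula gives 1, H = 1 ✓
  u=0, v=0, w=0, x=1: formula gives 0, H = 0 ✓
  u=0, v=0, w=1, x=0: formula gives 1, H = 1 ✓
  u=0, v=0, w=1, x=1: formula gives 0, H = 0 ✓
  …
  u=1, v=0, w=0, x=1: formula gives 0, but H = 1 ✗
Row (1,0,0,1) is a counterexample, so the formula is not equivalent to H.

No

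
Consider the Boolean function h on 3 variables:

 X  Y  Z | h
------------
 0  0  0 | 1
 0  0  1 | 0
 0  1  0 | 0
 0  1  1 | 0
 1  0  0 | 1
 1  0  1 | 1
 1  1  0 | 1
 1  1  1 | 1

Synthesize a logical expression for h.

h is 0 on only 3 rows — (0,0,1), (0,1,0), (0,1,1). Writing each as a minterm (¬X·¬Y·Z, ¬X·Y·¬Z, ¬X·Y·Z) and OR-ing them characterizes exactly where h=0, so h is the negation of that disjunction.

h(X, Y, Z) = NOT ((((NOT X AND NOT Y) AND Z) OR ((NOT X AND Y) AND NOT Z)) OR ((NOT X AND Y) AND Z))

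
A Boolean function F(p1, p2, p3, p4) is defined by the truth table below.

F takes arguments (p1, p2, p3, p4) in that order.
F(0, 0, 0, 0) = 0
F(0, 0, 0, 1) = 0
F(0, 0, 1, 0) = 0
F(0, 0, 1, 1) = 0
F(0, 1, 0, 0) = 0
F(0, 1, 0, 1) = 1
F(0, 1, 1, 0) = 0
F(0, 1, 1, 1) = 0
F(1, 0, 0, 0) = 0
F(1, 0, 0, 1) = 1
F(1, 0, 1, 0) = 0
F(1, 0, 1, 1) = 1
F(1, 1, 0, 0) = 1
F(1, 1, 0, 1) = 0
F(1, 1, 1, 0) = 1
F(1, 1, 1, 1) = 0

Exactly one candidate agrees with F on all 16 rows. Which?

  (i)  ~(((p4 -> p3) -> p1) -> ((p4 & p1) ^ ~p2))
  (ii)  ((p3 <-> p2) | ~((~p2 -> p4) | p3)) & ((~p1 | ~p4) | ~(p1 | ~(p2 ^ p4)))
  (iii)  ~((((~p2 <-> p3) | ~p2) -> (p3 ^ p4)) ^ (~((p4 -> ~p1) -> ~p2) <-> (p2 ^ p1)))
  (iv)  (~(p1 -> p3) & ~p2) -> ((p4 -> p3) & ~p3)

i

(ii): at (0,0,0,0) it gives 1, but F = 0 — eliminated.
(iii): at (0,0,0,1) it gives 1, but F = 0 — eliminated.
(iv): at (0,0,0,0) it gives 1, but F = 0 — eliminated.
That leaves (i). Evaluating it on every row reproduces the table of F exactly.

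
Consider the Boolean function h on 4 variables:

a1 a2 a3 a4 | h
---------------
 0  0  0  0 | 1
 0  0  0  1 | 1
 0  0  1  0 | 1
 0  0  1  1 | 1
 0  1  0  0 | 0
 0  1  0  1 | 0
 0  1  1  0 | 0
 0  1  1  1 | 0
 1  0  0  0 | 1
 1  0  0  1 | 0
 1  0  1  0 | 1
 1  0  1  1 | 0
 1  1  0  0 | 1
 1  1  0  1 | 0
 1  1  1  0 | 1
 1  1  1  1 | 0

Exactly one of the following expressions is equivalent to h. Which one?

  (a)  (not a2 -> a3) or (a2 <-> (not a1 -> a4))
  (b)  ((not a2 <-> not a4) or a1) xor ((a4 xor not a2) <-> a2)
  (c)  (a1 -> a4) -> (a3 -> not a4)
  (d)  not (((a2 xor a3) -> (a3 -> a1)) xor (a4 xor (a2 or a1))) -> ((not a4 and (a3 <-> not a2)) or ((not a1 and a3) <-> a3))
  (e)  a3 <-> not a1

(a): at (0,0,0,1) it gives 0, but h = 1 — eliminated.
(c): at (0,0,1,1) it gives 0, but h = 1 — eliminated.
(d): at (0,1,0,0) it gives 1, but h = 0 — eliminated.
(e): at (0,0,0,0) it gives 0, but h = 1 — eliminated.
Only (b) survives; checking it on all 16 rows confirms it matches h.

b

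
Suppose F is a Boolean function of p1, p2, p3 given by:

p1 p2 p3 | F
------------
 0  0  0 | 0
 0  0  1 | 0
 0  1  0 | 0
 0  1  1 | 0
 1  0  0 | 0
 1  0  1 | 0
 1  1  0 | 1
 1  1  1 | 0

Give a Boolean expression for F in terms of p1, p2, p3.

F is 1 on exactly one input, (1,1,0), whose minterm is p1·p2·¬p3. So F is just that conjunction.

F(p1, p2, p3) = (p1 and p2) and not p3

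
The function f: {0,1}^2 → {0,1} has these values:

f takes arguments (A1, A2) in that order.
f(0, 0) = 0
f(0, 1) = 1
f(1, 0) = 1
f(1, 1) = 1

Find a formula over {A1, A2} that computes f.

f(A1, A2) = A1 or A2

The output is 1 whenever at least one input is 1 — the OR of all inputs.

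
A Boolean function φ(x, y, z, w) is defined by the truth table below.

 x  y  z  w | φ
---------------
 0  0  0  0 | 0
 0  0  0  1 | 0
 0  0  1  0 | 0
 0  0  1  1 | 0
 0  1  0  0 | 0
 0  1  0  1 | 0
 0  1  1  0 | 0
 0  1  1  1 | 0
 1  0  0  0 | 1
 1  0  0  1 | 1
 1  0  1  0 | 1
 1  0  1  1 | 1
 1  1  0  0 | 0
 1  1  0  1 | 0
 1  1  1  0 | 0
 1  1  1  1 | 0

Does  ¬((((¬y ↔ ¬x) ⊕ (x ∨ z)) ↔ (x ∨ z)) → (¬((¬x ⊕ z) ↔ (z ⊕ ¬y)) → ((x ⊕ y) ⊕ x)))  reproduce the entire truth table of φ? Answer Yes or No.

Check the formula against φ row by row:
  x=0, y=0, z=0, w=0: formula gives 0, φ = 0 ✓
  x=0, y=0, z=0, w=1: formula gives 0, φ = 0 ✓
  x=0, y=0, z=1, w=0: formula gives 0, φ = 0 ✓
  x=0, y=0, z=1, w=1: formula gives 0, φ = 0 ✓
  … (the remaining 12 rows also agree.)
No disagreement on any input; they are logically equivalent.

Yes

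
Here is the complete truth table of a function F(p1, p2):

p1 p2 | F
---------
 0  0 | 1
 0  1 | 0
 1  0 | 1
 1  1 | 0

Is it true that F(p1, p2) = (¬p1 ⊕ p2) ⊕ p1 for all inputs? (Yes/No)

Yes

Check the formula against F row by row:
  p1=0, p2=0: formula gives 1, F = 1 ✓
  p1=0, p2=1: formula gives 0, F = 0 ✓
  p1=1, p2=0: formula gives 1, F = 1 ✓
  p1=1, p2=1: formula gives 0, F = 0 ✓
All 4 rows match — the expression computes F exactly.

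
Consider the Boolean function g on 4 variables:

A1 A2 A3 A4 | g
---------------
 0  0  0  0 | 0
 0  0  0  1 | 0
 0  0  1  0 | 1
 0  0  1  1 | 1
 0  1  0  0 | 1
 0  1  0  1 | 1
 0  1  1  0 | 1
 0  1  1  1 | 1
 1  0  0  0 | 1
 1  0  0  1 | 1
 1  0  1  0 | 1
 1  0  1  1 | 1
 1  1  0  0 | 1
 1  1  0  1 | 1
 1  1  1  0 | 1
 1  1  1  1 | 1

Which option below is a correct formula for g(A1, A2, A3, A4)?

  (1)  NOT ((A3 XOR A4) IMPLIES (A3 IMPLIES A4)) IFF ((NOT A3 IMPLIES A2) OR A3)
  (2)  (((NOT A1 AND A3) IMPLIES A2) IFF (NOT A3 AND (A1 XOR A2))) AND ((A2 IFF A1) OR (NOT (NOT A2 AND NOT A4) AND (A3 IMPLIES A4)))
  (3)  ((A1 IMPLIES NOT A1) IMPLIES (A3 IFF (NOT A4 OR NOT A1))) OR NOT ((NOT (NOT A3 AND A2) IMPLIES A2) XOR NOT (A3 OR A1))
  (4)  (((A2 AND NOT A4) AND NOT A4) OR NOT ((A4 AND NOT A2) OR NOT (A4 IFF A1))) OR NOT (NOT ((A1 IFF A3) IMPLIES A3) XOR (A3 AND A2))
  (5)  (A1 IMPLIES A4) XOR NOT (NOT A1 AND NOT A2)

(1) fails at (0,0,0,0): the formula yields 1, g is 0.
(2) fails at (0,1,1,0): the formula yields 0, g is 1.
(4) fails at (0,0,0,0): the formula yields 1, g is 0.
(5) fails at (0,0,0,0): the formula yields 1, g is 0.
That leaves (3). Evaluating it on every row reproduces the table of g exactly.

3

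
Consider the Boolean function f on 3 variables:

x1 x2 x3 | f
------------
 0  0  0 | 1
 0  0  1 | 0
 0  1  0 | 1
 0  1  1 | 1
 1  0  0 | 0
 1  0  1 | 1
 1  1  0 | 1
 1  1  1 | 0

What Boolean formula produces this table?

f(x1, x2, x3) = NOT ((((NOT x1 AND NOT x2) AND x3) OR ((x1 AND NOT x2) AND NOT x3)) OR ((x1 AND x2) AND x3))

There are just 3 zero rows: (0,0,1), (1,0,0), (1,1,1). Their minterms are ¬x1·¬x2·x3, x1·¬x2·¬x3, x1·x2·x3; the OR of those covers precisely the 0-outputs, and negating it yields f.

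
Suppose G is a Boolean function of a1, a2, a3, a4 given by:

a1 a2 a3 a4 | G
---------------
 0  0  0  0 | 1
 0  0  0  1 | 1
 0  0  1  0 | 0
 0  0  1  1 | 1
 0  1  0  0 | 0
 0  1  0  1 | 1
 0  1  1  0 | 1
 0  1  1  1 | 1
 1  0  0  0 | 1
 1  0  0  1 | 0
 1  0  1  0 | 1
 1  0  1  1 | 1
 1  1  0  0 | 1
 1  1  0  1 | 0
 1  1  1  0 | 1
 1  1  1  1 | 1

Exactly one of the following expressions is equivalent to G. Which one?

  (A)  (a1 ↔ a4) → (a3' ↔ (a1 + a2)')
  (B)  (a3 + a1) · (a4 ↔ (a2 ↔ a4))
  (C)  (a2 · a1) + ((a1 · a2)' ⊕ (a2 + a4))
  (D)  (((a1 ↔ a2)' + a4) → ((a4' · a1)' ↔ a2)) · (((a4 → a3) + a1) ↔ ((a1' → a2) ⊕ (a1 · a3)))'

(B) fails at (0,0,0,0): the formula yields 0, G is 1.
(C) fails at (0,0,0,1): the formula yields 0, G is 1.
(D) fails at (0,0,0,1): the formula yields 0, G is 1.
Only (A) survives; checking it on all 16 rows confirms it matches G.

A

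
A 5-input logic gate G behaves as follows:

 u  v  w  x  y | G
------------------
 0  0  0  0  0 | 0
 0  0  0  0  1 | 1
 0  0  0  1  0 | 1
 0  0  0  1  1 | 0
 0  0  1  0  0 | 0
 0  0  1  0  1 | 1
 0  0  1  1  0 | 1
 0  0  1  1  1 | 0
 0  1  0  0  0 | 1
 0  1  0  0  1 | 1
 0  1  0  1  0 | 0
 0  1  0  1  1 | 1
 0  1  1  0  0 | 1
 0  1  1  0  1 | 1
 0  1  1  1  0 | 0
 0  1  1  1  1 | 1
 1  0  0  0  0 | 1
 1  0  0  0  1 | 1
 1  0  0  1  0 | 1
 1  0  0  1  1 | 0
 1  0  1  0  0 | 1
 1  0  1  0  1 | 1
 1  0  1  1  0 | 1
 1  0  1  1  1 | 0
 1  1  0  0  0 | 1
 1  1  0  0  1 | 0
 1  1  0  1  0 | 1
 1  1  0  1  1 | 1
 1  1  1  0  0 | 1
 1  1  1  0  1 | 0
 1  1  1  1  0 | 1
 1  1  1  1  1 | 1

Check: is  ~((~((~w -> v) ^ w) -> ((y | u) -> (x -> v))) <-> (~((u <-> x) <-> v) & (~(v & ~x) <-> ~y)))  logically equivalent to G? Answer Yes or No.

Evaluate ~((~((~w -> v) ^ w) -> ((y | u) -> (x -> v))) <-> (~((u <-> x) <-> v) & (~(v & ~x) <-> ~y))) on each row and compare to G:
  u=0, v=0, w=0, x=0, y=0: formula gives 0, G = 0 ✓
  u=0, v=0, w=0, x=0, y=1: formula gives 1, G = 1 ✓
  u=0, v=0, w=0, x=1, y=0: formula gives 1, G = 1 ✓
  u=0, v=0, w=0, x=1, y=1: formula gives 0, G = 0 ✓
  …and likewise for the remaining 28 rows.
Every row agrees, so the formula is equivalent.

Yes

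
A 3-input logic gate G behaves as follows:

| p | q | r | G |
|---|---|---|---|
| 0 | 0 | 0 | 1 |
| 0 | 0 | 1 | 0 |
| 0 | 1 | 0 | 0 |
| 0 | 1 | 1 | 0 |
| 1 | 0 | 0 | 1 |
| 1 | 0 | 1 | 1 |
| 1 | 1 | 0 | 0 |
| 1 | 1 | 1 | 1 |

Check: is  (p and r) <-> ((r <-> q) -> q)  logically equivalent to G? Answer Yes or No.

Evaluate (p and r) <-> ((r <-> q) -> q) on each row and compare to G:
  p=0, q=0, r=0: formula gives 1, G = 1 ✓
  p=0, q=0, r=1: formula gives 0, G = 0 ✓
  p=0, q=1, r=0: formula gives 0, G = 0 ✓
  p=0, q=1, r=1: formula gives 0, G = 0 ✓
  p=1, q=0, r=0: formula gives 1, G = 1 ✓
  …and likewise for the remaining 3 rows.
No disagreement on any input; they are logically equivalent.

Yes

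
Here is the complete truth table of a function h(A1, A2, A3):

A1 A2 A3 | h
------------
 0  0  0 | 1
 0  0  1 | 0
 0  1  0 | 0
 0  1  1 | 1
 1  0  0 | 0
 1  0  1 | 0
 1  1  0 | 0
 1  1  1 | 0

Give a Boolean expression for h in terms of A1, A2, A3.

h=1 on 2 inputs: (0,0,0), (0,1,1). Reading each as a conjunction of literals (¬A1·¬A2·¬A3, ¬A1·A2·A3) and taking the OR gives the canonical DNF.

h(A1, A2, A3) = ((¬A1 ∧ ¬A2) ∧ ¬A3) ∨ ((¬A1 ∧ A2) ∧ A3)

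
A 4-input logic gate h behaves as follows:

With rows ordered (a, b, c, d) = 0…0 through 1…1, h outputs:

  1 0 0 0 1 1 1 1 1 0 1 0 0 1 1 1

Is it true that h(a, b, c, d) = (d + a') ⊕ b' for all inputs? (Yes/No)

No

Evaluate (d + a') ⊕ b' on each row and compare to h:
  a=0, b=0, c=0, d=0: formula gives 0, but h = 1 ✗
Since they disagree at (0,0,0,0), the expression is not a correct formula for h.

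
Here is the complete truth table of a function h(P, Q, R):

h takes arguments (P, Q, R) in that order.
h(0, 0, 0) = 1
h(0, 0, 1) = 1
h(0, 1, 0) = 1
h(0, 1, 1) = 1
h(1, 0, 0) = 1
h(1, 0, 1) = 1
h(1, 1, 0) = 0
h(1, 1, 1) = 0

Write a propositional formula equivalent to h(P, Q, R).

h is 0 on only 2 rows — (1,1,0), (1,1,1). Writing each as a minterm (P·Q·¬R, P·Q·R) and OR-ing them characterizes exactly where h=0, so h is the negation of that disjunction.

h(P, Q, R) = ¬(((P ∧ Q) ∧ ¬R) ∨ ((P ∧ Q) ∧ R))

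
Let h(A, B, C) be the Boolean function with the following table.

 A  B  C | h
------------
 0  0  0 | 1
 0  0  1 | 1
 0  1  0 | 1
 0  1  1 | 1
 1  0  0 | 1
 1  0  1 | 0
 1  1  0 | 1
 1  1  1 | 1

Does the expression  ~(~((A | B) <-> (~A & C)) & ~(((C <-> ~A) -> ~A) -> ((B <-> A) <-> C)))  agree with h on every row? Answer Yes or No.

Test each input against both h and the formula:
  A=0, B=0, C=0: formula gives 1, h = 1 ✓
  A=0, B=0, C=1: formula gives 1, h = 1 ✓
  A=0, B=1, C=0: formula gives 1, h = 1 ✓
  A=0, B=1, C=1: formula gives 1, h = 1 ✓
  A=1, B=0, C=0: formula gives 1, h = 1 ✓
  … (the remaining 3 rows also agree.)
Every row agrees, so the formula is equivalent.

Yes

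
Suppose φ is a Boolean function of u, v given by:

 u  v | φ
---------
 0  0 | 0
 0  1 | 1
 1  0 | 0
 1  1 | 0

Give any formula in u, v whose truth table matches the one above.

φ is 1 on exactly one input, (0,1), whose minterm is ¬u·v. So φ is just that conjunction.

φ(u, v) = ~u & v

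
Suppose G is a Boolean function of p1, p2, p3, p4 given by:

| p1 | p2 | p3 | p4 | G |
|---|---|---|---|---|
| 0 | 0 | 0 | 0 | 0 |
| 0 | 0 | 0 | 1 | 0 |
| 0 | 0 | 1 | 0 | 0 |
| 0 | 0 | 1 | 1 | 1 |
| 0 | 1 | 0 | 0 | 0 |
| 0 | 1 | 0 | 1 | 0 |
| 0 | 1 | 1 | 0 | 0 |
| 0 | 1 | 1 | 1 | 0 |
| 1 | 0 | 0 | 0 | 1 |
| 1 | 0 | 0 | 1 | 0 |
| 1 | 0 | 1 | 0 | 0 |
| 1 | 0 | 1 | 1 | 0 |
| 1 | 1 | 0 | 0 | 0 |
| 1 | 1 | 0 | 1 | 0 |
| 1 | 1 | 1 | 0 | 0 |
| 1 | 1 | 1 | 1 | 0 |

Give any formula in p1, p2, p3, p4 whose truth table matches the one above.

G(p1, p2, p3, p4) = (((~p1 & ~p2) & p3) & p4) | (((p1 & ~p2) & ~p3) & ~p4)

G=1 on 2 inputs: (0,0,1,1), (1,0,0,0). Reading each as a conjunction of literals (¬p1·¬p2·p3·p4, p1·¬p2·¬p3·¬p4) and taking the OR gives the canonical DNF.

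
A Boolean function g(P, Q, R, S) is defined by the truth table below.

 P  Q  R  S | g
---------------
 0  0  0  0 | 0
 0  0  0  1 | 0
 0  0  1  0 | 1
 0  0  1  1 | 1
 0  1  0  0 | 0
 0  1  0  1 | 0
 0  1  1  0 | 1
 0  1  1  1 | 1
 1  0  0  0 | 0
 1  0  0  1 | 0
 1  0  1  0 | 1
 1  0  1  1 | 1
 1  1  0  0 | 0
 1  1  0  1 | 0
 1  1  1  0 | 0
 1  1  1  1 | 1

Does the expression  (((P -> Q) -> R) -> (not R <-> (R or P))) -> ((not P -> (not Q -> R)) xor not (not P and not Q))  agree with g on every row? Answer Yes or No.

Test each input against both g and the formula:
  P=0, Q=0, R=0, S=0: formula gives 0, g = 0 ✓
  P=0, Q=0, R=0, S=1: formula gives 0, g = 0 ✓
  P=0, Q=0, R=1, S=0: formula gives 1, g = 1 ✓
  P=0, Q=0, R=1, S=1: formula gives 1, g = 1 ✓
  …
  P=1, Q=1, R=1, S=0: formula gives 1, but g = 0 ✗
Since they disagree at (1,1,1,0), the expression is not a correct formula for g.

No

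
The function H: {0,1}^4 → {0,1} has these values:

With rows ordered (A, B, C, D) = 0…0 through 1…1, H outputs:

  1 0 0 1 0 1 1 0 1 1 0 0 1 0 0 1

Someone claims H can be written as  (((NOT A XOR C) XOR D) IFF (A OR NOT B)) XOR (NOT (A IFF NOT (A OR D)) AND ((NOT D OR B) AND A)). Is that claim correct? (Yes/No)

Yes

Test each input against both H and the formula:
  A=0, B=0, C=0, D=0: formula gives 1, H = 1 ✓
  A=0, B=0, C=0, D=1: formula gives 0, H = 0 ✓
  A=0, B=0, C=1, D=0: formula gives 0, H = 0 ✓
  A=0, B=0, C=1, D=1: formula gives 1, H = 1 ✓
  …and likewise for the remaining 12 rows.
No disagreement on any input; they are logically equivalent.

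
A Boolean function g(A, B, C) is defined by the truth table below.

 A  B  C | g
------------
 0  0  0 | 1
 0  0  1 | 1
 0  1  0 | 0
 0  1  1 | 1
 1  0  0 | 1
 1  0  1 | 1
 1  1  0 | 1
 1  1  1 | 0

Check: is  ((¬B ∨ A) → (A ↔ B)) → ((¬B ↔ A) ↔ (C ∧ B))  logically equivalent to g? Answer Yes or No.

Evaluate ((¬B ∨ A) → (A ↔ B)) → ((¬B ↔ A) ↔ (C ∧ B)) on each row and compare to g:
  A=0, B=0, C=0: formula gives 1, g = 1 ✓
  A=0, B=0, C=1: formula gives 1, g = 1 ✓
  A=0, B=1, C=0: formula gives 0, g = 0 ✓
  A=0, B=1, C=1: formula gives 1, g = 1 ✓
  A=1, B=0, C=0: formula gives 1, g = 1 ✓
  … (the remaining 3 rows also agree.)
All 8 rows match — the expression computes g exactly.

Yes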